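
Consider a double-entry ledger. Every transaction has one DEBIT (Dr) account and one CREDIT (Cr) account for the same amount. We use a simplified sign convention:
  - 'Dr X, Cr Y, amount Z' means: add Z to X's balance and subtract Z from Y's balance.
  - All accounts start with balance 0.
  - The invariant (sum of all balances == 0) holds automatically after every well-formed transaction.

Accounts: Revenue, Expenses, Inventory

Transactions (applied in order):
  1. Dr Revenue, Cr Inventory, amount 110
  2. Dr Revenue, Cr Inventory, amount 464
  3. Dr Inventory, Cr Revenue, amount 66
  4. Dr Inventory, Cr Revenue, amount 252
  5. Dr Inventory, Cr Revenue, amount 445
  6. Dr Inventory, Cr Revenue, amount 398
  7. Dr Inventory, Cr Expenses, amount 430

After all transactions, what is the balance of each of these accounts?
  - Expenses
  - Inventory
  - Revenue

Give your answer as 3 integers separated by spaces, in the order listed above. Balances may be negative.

After txn 1 (Dr Revenue, Cr Inventory, amount 110): Inventory=-110 Revenue=110
After txn 2 (Dr Revenue, Cr Inventory, amount 464): Inventory=-574 Revenue=574
After txn 3 (Dr Inventory, Cr Revenue, amount 66): Inventory=-508 Revenue=508
After txn 4 (Dr Inventory, Cr Revenue, amount 252): Inventory=-256 Revenue=256
After txn 5 (Dr Inventory, Cr Revenue, amount 445): Inventory=189 Revenue=-189
After txn 6 (Dr Inventory, Cr Revenue, amount 398): Inventory=587 Revenue=-587
After txn 7 (Dr Inventory, Cr Expenses, amount 430): Expenses=-430 Inventory=1017 Revenue=-587

Answer: -430 1017 -587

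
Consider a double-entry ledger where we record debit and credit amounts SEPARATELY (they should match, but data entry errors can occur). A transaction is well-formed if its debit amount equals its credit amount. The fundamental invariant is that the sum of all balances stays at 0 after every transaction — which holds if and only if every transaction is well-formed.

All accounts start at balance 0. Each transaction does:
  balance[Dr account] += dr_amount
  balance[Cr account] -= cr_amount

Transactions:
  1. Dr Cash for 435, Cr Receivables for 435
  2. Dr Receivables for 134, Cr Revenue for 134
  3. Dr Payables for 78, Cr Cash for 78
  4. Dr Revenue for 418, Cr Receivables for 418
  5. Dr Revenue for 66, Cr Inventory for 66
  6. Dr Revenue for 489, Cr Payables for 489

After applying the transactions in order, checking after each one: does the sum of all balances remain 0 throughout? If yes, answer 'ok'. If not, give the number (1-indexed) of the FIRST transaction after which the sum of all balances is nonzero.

After txn 1: dr=435 cr=435 sum_balances=0
After txn 2: dr=134 cr=134 sum_balances=0
After txn 3: dr=78 cr=78 sum_balances=0
After txn 4: dr=418 cr=418 sum_balances=0
After txn 5: dr=66 cr=66 sum_balances=0
After txn 6: dr=489 cr=489 sum_balances=0

Answer: ok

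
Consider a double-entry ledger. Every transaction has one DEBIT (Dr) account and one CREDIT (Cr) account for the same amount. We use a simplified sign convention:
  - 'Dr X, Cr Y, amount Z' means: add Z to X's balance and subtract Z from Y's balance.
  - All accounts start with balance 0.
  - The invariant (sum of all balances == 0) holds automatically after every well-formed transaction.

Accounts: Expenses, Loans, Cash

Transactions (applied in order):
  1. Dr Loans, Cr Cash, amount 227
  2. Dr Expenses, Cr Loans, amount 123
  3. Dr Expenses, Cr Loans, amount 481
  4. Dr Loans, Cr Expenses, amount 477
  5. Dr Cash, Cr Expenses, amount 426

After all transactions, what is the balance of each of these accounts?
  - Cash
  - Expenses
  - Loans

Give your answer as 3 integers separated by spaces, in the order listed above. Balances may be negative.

After txn 1 (Dr Loans, Cr Cash, amount 227): Cash=-227 Loans=227
After txn 2 (Dr Expenses, Cr Loans, amount 123): Cash=-227 Expenses=123 Loans=104
After txn 3 (Dr Expenses, Cr Loans, amount 481): Cash=-227 Expenses=604 Loans=-377
After txn 4 (Dr Loans, Cr Expenses, amount 477): Cash=-227 Expenses=127 Loans=100
After txn 5 (Dr Cash, Cr Expenses, amount 426): Cash=199 Expenses=-299 Loans=100

Answer: 199 -299 100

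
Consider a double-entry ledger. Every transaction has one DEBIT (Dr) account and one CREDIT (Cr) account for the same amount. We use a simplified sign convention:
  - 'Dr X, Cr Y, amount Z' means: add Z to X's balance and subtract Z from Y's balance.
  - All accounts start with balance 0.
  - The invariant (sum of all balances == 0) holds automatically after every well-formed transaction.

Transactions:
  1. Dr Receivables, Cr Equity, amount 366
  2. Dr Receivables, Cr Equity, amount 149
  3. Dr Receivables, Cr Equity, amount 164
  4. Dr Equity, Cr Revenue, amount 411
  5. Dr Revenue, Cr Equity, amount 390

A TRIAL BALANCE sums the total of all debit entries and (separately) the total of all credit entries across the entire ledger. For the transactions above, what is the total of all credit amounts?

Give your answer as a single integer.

Txn 1: credit+=366
Txn 2: credit+=149
Txn 3: credit+=164
Txn 4: credit+=411
Txn 5: credit+=390
Total credits = 1480

Answer: 1480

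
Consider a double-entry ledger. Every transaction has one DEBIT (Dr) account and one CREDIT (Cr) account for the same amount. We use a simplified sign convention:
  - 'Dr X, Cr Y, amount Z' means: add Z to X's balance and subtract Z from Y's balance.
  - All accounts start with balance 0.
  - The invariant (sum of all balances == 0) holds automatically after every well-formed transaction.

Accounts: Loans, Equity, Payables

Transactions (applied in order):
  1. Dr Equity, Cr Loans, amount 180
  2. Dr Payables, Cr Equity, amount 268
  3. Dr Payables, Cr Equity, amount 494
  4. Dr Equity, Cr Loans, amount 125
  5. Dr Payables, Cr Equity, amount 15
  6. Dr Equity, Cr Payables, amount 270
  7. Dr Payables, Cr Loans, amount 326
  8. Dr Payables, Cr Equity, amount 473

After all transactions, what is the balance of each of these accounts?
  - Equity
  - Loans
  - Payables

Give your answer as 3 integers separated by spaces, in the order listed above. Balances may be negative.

After txn 1 (Dr Equity, Cr Loans, amount 180): Equity=180 Loans=-180
After txn 2 (Dr Payables, Cr Equity, amount 268): Equity=-88 Loans=-180 Payables=268
After txn 3 (Dr Payables, Cr Equity, amount 494): Equity=-582 Loans=-180 Payables=762
After txn 4 (Dr Equity, Cr Loans, amount 125): Equity=-457 Loans=-305 Payables=762
After txn 5 (Dr Payables, Cr Equity, amount 15): Equity=-472 Loans=-305 Payables=777
After txn 6 (Dr Equity, Cr Payables, amount 270): Equity=-202 Loans=-305 Payables=507
After txn 7 (Dr Payables, Cr Loans, amount 326): Equity=-202 Loans=-631 Payables=833
After txn 8 (Dr Payables, Cr Equity, amount 473): Equity=-675 Loans=-631 Payables=1306

Answer: -675 -631 1306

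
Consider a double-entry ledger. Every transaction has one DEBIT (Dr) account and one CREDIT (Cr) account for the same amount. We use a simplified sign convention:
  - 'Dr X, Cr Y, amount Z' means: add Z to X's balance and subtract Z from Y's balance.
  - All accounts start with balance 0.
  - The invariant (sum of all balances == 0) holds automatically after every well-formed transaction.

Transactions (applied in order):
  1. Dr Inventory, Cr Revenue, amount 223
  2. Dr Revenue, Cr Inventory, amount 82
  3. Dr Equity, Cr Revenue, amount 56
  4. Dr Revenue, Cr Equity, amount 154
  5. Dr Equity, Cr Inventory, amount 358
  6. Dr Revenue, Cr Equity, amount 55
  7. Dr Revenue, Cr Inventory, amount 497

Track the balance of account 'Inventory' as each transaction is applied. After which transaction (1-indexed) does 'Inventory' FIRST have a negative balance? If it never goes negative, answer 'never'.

After txn 1: Inventory=223
After txn 2: Inventory=141
After txn 3: Inventory=141
After txn 4: Inventory=141
After txn 5: Inventory=-217

Answer: 5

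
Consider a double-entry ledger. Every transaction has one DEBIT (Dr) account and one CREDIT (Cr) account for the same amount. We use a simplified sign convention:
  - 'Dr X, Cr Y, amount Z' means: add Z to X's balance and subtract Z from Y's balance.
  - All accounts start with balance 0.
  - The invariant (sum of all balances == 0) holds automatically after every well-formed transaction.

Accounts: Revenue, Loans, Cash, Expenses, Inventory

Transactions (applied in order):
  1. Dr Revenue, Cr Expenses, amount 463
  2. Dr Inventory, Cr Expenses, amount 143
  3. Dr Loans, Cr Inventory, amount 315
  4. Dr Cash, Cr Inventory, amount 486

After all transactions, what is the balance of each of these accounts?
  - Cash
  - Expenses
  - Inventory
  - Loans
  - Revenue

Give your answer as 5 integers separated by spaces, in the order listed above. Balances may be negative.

After txn 1 (Dr Revenue, Cr Expenses, amount 463): Expenses=-463 Revenue=463
After txn 2 (Dr Inventory, Cr Expenses, amount 143): Expenses=-606 Inventory=143 Revenue=463
After txn 3 (Dr Loans, Cr Inventory, amount 315): Expenses=-606 Inventory=-172 Loans=315 Revenue=463
After txn 4 (Dr Cash, Cr Inventory, amount 486): Cash=486 Expenses=-606 Inventory=-658 Loans=315 Revenue=463

Answer: 486 -606 -658 315 463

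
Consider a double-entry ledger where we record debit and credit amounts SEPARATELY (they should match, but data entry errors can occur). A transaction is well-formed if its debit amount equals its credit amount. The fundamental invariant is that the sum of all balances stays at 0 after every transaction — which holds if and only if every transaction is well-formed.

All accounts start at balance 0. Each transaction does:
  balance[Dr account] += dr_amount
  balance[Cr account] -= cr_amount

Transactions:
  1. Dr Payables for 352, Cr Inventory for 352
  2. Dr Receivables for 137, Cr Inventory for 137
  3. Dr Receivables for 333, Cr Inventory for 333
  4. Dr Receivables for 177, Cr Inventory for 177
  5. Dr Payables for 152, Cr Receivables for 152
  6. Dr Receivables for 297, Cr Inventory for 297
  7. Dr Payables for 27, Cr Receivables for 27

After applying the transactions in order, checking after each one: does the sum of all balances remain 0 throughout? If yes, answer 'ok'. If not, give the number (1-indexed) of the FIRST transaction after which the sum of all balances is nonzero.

After txn 1: dr=352 cr=352 sum_balances=0
After txn 2: dr=137 cr=137 sum_balances=0
After txn 3: dr=333 cr=333 sum_balances=0
After txn 4: dr=177 cr=177 sum_balances=0
After txn 5: dr=152 cr=152 sum_balances=0
After txn 6: dr=297 cr=297 sum_balances=0
After txn 7: dr=27 cr=27 sum_balances=0

Answer: ok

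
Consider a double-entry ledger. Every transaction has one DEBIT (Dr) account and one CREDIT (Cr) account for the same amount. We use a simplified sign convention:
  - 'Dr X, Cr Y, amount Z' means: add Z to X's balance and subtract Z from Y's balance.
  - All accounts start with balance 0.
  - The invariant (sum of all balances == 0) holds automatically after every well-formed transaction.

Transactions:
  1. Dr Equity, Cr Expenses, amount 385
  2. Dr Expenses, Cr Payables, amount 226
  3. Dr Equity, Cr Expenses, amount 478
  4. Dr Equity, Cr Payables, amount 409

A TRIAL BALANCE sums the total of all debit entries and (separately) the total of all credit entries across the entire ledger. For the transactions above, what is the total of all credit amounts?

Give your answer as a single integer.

Txn 1: credit+=385
Txn 2: credit+=226
Txn 3: credit+=478
Txn 4: credit+=409
Total credits = 1498

Answer: 1498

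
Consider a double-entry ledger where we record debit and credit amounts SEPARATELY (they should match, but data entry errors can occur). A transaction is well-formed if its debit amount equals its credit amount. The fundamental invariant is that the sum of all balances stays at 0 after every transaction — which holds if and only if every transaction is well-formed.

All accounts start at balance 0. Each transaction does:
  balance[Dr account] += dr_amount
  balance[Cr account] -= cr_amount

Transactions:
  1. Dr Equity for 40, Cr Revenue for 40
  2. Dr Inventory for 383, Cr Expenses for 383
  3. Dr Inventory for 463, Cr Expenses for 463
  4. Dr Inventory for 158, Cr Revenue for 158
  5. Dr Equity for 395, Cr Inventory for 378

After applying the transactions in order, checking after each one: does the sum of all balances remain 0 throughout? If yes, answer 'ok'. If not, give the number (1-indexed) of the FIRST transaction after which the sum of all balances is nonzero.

After txn 1: dr=40 cr=40 sum_balances=0
After txn 2: dr=383 cr=383 sum_balances=0
After txn 3: dr=463 cr=463 sum_balances=0
After txn 4: dr=158 cr=158 sum_balances=0
After txn 5: dr=395 cr=378 sum_balances=17

Answer: 5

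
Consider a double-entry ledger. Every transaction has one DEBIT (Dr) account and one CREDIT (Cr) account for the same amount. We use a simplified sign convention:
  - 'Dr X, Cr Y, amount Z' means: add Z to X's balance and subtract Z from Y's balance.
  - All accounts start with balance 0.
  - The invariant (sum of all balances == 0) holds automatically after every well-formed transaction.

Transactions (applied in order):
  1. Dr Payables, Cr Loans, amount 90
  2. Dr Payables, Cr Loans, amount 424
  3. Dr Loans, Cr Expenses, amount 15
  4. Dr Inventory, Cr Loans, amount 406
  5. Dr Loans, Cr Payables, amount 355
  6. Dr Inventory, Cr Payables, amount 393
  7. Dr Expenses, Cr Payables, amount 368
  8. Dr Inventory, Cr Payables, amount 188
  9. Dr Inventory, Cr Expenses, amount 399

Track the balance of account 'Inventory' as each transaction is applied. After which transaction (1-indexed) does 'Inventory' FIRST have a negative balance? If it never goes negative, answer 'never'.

Answer: never

Derivation:
After txn 1: Inventory=0
After txn 2: Inventory=0
After txn 3: Inventory=0
After txn 4: Inventory=406
After txn 5: Inventory=406
After txn 6: Inventory=799
After txn 7: Inventory=799
After txn 8: Inventory=987
After txn 9: Inventory=1386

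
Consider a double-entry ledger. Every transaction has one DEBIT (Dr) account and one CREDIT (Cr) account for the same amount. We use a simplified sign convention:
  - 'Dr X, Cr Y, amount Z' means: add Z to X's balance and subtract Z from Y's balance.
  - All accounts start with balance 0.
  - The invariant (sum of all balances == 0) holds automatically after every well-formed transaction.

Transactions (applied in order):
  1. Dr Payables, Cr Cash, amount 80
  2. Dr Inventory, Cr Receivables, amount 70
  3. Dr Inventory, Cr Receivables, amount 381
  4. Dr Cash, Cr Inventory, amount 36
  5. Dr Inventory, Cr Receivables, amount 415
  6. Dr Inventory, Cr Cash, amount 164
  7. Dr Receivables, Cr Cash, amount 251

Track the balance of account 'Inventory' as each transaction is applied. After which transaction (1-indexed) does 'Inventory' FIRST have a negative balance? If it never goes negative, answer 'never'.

After txn 1: Inventory=0
After txn 2: Inventory=70
After txn 3: Inventory=451
After txn 4: Inventory=415
After txn 5: Inventory=830
After txn 6: Inventory=994
After txn 7: Inventory=994

Answer: never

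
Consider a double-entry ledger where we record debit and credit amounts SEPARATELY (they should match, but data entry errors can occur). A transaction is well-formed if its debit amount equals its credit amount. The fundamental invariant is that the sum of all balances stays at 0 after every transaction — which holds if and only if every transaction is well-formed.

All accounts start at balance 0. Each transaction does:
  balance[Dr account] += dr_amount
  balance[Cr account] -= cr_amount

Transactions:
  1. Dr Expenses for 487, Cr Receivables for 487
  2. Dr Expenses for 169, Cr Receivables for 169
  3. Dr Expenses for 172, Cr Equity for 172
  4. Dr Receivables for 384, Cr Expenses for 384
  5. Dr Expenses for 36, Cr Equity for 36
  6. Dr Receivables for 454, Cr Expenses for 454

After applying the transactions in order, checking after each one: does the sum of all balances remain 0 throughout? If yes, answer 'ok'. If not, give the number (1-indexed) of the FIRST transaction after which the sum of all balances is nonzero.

Answer: ok

Derivation:
After txn 1: dr=487 cr=487 sum_balances=0
After txn 2: dr=169 cr=169 sum_balances=0
After txn 3: dr=172 cr=172 sum_balances=0
After txn 4: dr=384 cr=384 sum_balances=0
After txn 5: dr=36 cr=36 sum_balances=0
After txn 6: dr=454 cr=454 sum_balances=0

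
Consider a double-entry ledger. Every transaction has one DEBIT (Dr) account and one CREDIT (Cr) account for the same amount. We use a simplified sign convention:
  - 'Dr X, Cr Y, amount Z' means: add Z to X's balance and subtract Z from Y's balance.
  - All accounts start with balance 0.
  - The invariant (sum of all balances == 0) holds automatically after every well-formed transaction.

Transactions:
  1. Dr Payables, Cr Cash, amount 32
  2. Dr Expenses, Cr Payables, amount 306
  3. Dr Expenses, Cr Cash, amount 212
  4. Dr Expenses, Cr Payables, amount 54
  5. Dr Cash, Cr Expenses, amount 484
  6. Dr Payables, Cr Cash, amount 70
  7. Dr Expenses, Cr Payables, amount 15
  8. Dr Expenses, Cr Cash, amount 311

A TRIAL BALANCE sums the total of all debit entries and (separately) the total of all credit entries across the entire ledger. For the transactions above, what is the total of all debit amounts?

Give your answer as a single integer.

Txn 1: debit+=32
Txn 2: debit+=306
Txn 3: debit+=212
Txn 4: debit+=54
Txn 5: debit+=484
Txn 6: debit+=70
Txn 7: debit+=15
Txn 8: debit+=311
Total debits = 1484

Answer: 1484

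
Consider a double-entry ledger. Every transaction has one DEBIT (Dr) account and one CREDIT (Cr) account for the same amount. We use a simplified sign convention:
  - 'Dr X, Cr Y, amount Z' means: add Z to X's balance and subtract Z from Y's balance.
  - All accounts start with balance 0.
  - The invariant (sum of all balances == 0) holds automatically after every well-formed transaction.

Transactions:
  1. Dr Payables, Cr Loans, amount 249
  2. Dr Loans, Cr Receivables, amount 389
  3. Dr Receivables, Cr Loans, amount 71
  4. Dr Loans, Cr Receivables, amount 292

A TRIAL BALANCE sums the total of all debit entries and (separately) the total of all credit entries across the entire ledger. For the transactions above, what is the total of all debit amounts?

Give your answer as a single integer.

Txn 1: debit+=249
Txn 2: debit+=389
Txn 3: debit+=71
Txn 4: debit+=292
Total debits = 1001

Answer: 1001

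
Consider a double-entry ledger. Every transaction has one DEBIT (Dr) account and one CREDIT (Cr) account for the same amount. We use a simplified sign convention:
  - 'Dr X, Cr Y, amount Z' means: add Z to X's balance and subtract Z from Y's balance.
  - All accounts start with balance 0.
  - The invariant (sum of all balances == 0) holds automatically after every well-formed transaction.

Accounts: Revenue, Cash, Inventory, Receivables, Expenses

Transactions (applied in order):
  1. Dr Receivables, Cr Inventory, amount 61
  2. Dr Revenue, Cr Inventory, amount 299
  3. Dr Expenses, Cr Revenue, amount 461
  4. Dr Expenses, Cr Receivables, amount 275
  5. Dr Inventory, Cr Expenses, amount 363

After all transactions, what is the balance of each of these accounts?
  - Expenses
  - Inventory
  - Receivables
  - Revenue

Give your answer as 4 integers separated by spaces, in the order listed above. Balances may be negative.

Answer: 373 3 -214 -162

Derivation:
After txn 1 (Dr Receivables, Cr Inventory, amount 61): Inventory=-61 Receivables=61
After txn 2 (Dr Revenue, Cr Inventory, amount 299): Inventory=-360 Receivables=61 Revenue=299
After txn 3 (Dr Expenses, Cr Revenue, amount 461): Expenses=461 Inventory=-360 Receivables=61 Revenue=-162
After txn 4 (Dr Expenses, Cr Receivables, amount 275): Expenses=736 Inventory=-360 Receivables=-214 Revenue=-162
After txn 5 (Dr Inventory, Cr Expenses, amount 363): Expenses=373 Inventory=3 Receivables=-214 Revenue=-162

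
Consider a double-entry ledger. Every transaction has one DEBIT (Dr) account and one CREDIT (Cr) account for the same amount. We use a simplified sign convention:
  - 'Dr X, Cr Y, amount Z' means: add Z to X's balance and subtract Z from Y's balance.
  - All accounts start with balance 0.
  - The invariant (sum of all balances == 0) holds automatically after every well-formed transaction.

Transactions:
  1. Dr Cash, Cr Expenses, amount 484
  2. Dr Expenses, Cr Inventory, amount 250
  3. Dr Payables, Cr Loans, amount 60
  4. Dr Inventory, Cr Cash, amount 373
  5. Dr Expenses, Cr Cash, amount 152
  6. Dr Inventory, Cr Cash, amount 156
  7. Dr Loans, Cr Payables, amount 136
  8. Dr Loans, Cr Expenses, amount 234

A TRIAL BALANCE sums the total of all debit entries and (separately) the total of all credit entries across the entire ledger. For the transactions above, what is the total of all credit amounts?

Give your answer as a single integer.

Txn 1: credit+=484
Txn 2: credit+=250
Txn 3: credit+=60
Txn 4: credit+=373
Txn 5: credit+=152
Txn 6: credit+=156
Txn 7: credit+=136
Txn 8: credit+=234
Total credits = 1845

Answer: 1845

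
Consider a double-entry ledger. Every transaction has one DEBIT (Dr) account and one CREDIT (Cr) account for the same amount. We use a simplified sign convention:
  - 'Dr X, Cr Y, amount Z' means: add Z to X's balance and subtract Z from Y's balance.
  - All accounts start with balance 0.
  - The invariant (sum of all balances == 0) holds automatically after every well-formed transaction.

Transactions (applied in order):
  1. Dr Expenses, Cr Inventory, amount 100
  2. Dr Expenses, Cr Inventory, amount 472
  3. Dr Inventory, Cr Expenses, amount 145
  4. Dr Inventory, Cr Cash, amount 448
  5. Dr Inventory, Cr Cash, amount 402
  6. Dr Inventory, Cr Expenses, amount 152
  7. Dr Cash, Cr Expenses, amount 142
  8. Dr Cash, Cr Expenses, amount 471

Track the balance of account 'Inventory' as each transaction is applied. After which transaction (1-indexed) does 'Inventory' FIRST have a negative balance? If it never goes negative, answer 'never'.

Answer: 1

Derivation:
After txn 1: Inventory=-100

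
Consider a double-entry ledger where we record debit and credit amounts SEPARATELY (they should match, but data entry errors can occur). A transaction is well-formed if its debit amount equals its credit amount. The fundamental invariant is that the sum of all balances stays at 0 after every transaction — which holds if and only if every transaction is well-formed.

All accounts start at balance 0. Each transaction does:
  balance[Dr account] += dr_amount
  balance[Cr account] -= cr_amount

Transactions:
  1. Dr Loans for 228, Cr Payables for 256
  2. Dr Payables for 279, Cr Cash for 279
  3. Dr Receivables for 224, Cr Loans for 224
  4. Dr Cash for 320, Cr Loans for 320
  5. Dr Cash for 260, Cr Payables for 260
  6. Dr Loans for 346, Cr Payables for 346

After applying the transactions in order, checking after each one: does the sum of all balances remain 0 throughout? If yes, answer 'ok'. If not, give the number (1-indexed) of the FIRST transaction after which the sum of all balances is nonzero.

Answer: 1

Derivation:
After txn 1: dr=228 cr=256 sum_balances=-28
After txn 2: dr=279 cr=279 sum_balances=-28
After txn 3: dr=224 cr=224 sum_balances=-28
After txn 4: dr=320 cr=320 sum_balances=-28
After txn 5: dr=260 cr=260 sum_balances=-28
After txn 6: dr=346 cr=346 sum_balances=-28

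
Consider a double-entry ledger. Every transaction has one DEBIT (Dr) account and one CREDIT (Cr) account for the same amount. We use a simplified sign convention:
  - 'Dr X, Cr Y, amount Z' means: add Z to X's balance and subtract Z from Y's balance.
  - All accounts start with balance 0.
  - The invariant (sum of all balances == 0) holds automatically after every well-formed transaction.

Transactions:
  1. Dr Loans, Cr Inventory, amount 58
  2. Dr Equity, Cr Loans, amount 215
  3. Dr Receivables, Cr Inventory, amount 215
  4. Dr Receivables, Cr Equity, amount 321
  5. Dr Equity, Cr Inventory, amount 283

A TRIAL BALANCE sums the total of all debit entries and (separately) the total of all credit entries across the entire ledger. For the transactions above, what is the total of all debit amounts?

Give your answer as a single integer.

Txn 1: debit+=58
Txn 2: debit+=215
Txn 3: debit+=215
Txn 4: debit+=321
Txn 5: debit+=283
Total debits = 1092

Answer: 1092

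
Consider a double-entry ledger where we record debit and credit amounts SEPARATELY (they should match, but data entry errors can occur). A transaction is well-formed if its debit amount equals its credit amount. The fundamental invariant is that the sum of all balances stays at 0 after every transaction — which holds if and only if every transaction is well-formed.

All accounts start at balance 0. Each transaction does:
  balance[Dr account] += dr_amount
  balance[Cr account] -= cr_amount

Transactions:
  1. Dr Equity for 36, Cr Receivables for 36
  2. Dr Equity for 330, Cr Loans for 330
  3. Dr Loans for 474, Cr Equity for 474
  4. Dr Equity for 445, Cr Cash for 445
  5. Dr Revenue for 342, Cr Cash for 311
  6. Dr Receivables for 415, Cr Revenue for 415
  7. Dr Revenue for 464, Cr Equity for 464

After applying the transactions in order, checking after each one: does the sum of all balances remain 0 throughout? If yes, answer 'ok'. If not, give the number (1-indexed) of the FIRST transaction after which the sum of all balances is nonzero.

Answer: 5

Derivation:
After txn 1: dr=36 cr=36 sum_balances=0
After txn 2: dr=330 cr=330 sum_balances=0
After txn 3: dr=474 cr=474 sum_balances=0
After txn 4: dr=445 cr=445 sum_balances=0
After txn 5: dr=342 cr=311 sum_balances=31
After txn 6: dr=415 cr=415 sum_balances=31
After txn 7: dr=464 cr=464 sum_balances=31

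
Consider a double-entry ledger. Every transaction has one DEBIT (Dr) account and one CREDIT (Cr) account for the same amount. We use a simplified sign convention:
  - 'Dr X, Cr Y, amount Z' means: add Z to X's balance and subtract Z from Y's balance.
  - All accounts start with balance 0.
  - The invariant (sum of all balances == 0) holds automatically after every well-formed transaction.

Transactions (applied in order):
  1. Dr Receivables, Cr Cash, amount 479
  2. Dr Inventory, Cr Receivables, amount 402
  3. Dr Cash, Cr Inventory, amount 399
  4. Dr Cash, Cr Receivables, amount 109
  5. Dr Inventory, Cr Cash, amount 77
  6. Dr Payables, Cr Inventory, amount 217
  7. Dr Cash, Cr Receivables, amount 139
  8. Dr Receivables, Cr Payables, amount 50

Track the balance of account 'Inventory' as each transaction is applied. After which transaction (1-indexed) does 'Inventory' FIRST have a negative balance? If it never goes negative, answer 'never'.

After txn 1: Inventory=0
After txn 2: Inventory=402
After txn 3: Inventory=3
After txn 4: Inventory=3
After txn 5: Inventory=80
After txn 6: Inventory=-137

Answer: 6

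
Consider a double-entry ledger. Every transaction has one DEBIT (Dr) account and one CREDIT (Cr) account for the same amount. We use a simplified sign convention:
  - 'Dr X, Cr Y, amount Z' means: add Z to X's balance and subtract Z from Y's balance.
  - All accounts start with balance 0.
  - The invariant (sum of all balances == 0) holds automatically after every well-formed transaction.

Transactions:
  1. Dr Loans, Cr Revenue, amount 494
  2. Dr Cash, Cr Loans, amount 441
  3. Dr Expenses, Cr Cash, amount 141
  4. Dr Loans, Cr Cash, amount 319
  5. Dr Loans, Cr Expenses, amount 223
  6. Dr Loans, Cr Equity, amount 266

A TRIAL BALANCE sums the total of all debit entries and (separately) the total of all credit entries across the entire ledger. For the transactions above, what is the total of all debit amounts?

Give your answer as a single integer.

Answer: 1884

Derivation:
Txn 1: debit+=494
Txn 2: debit+=441
Txn 3: debit+=141
Txn 4: debit+=319
Txn 5: debit+=223
Txn 6: debit+=266
Total debits = 1884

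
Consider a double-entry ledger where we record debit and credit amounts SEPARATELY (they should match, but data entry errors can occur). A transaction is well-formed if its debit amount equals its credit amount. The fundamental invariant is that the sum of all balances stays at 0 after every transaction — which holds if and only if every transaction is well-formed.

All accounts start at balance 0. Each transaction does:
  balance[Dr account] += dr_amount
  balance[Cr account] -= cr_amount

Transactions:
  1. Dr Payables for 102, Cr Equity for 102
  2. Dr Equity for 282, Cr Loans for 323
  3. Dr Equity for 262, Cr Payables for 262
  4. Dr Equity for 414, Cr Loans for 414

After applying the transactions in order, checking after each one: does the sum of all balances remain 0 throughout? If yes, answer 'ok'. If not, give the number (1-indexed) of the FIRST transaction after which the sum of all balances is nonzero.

Answer: 2

Derivation:
After txn 1: dr=102 cr=102 sum_balances=0
After txn 2: dr=282 cr=323 sum_balances=-41
After txn 3: dr=262 cr=262 sum_balances=-41
After txn 4: dr=414 cr=414 sum_balances=-41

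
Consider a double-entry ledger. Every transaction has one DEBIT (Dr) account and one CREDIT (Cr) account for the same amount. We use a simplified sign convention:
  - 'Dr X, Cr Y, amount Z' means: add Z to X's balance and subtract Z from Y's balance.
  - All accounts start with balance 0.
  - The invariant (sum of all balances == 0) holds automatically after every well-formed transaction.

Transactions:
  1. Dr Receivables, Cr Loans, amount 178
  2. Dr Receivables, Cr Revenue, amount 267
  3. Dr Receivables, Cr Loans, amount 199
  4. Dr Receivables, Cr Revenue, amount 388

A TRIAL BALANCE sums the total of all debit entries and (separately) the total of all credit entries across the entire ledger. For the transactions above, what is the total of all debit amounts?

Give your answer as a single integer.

Answer: 1032

Derivation:
Txn 1: debit+=178
Txn 2: debit+=267
Txn 3: debit+=199
Txn 4: debit+=388
Total debits = 1032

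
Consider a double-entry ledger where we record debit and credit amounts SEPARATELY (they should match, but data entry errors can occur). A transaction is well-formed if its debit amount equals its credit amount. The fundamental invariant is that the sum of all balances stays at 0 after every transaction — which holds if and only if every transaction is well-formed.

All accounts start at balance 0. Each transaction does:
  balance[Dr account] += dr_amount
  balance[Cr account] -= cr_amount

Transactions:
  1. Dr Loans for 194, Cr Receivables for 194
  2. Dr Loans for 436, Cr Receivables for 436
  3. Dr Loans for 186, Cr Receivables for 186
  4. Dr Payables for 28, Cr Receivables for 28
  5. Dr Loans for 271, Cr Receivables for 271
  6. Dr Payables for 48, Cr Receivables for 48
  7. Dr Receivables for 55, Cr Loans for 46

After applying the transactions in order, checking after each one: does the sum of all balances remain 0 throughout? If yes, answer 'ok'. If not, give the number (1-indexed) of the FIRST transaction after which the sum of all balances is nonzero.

Answer: 7

Derivation:
After txn 1: dr=194 cr=194 sum_balances=0
After txn 2: dr=436 cr=436 sum_balances=0
After txn 3: dr=186 cr=186 sum_balances=0
After txn 4: dr=28 cr=28 sum_balances=0
After txn 5: dr=271 cr=271 sum_balances=0
After txn 6: dr=48 cr=48 sum_balances=0
After txn 7: dr=55 cr=46 sum_balances=9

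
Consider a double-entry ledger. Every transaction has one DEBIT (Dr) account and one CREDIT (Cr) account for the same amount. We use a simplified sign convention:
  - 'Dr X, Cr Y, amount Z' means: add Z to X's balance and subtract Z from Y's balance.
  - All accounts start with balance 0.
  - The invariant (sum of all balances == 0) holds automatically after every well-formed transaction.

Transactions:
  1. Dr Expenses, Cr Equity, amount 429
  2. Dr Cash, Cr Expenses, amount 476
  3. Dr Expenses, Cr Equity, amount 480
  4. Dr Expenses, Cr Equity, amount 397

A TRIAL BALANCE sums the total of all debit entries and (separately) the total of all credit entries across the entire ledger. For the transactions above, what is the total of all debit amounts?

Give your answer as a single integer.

Txn 1: debit+=429
Txn 2: debit+=476
Txn 3: debit+=480
Txn 4: debit+=397
Total debits = 1782

Answer: 1782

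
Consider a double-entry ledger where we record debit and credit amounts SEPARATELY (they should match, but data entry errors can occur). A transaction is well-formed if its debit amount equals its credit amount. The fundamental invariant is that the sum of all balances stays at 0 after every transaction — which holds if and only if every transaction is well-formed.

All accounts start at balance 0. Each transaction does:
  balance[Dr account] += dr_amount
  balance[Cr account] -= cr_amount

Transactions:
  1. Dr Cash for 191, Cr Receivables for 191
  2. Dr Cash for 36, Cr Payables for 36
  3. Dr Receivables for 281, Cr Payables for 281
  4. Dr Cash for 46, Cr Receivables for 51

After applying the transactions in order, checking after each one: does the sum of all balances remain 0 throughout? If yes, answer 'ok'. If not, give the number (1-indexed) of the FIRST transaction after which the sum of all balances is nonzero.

After txn 1: dr=191 cr=191 sum_balances=0
After txn 2: dr=36 cr=36 sum_balances=0
After txn 3: dr=281 cr=281 sum_balances=0
After txn 4: dr=46 cr=51 sum_balances=-5

Answer: 4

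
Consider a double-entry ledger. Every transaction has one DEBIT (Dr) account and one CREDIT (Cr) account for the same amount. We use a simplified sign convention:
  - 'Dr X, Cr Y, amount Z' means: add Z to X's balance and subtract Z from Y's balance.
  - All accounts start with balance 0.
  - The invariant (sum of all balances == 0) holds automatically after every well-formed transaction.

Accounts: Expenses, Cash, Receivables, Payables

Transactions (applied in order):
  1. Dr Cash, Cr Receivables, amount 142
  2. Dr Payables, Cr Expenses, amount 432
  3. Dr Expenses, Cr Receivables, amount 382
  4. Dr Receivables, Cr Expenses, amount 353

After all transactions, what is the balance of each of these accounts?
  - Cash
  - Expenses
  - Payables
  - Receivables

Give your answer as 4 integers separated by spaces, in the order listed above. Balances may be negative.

Answer: 142 -403 432 -171

Derivation:
After txn 1 (Dr Cash, Cr Receivables, amount 142): Cash=142 Receivables=-142
After txn 2 (Dr Payables, Cr Expenses, amount 432): Cash=142 Expenses=-432 Payables=432 Receivables=-142
After txn 3 (Dr Expenses, Cr Receivables, amount 382): Cash=142 Expenses=-50 Payables=432 Receivables=-524
After txn 4 (Dr Receivables, Cr Expenses, amount 353): Cash=142 Expenses=-403 Payables=432 Receivables=-171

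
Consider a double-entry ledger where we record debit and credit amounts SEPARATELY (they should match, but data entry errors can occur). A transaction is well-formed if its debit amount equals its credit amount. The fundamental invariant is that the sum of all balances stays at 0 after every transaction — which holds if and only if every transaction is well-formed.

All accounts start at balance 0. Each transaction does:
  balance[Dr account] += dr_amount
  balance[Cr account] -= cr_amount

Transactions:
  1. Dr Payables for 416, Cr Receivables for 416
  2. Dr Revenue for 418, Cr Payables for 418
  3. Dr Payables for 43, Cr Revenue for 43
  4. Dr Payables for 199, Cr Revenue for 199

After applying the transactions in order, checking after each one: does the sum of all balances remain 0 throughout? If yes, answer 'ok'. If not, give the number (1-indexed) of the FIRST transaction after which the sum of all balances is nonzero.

After txn 1: dr=416 cr=416 sum_balances=0
After txn 2: dr=418 cr=418 sum_balances=0
After txn 3: dr=43 cr=43 sum_balances=0
After txn 4: dr=199 cr=199 sum_balances=0

Answer: ok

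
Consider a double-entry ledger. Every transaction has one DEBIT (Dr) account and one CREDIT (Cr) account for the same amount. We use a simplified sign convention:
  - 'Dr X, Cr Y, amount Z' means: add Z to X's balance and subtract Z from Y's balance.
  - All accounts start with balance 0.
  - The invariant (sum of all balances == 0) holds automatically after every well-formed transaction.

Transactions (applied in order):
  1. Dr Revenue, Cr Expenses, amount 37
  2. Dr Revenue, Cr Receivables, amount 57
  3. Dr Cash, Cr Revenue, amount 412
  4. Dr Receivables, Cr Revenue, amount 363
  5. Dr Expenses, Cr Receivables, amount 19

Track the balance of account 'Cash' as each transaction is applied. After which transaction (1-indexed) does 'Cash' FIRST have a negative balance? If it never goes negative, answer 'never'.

After txn 1: Cash=0
After txn 2: Cash=0
After txn 3: Cash=412
After txn 4: Cash=412
After txn 5: Cash=412

Answer: never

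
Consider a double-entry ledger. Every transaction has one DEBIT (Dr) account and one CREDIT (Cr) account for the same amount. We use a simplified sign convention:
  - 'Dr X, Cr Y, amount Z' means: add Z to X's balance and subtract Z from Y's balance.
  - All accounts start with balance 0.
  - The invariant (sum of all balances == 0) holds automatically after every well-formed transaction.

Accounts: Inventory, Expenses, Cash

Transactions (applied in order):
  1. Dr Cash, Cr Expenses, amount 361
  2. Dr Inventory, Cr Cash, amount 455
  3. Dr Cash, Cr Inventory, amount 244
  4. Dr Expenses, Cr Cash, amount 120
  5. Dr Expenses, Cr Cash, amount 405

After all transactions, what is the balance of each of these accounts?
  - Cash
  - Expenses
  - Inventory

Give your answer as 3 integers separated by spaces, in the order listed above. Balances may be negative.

After txn 1 (Dr Cash, Cr Expenses, amount 361): Cash=361 Expenses=-361
After txn 2 (Dr Inventory, Cr Cash, amount 455): Cash=-94 Expenses=-361 Inventory=455
After txn 3 (Dr Cash, Cr Inventory, amount 244): Cash=150 Expenses=-361 Inventory=211
After txn 4 (Dr Expenses, Cr Cash, amount 120): Cash=30 Expenses=-241 Inventory=211
After txn 5 (Dr Expenses, Cr Cash, amount 405): Cash=-375 Expenses=164 Inventory=211

Answer: -375 164 211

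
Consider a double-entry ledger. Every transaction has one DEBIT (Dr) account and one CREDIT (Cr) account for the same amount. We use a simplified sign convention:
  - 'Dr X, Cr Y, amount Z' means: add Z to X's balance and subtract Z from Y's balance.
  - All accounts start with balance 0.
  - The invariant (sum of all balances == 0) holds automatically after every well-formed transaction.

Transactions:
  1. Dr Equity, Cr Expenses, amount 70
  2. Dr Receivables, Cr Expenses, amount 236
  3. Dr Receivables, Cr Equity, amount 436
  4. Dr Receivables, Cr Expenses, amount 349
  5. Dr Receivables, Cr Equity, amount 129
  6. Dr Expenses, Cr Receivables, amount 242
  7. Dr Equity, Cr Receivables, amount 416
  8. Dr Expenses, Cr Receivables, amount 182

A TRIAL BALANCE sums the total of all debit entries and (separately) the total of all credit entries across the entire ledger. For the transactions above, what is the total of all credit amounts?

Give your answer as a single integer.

Txn 1: credit+=70
Txn 2: credit+=236
Txn 3: credit+=436
Txn 4: credit+=349
Txn 5: credit+=129
Txn 6: credit+=242
Txn 7: credit+=416
Txn 8: credit+=182
Total credits = 2060

Answer: 2060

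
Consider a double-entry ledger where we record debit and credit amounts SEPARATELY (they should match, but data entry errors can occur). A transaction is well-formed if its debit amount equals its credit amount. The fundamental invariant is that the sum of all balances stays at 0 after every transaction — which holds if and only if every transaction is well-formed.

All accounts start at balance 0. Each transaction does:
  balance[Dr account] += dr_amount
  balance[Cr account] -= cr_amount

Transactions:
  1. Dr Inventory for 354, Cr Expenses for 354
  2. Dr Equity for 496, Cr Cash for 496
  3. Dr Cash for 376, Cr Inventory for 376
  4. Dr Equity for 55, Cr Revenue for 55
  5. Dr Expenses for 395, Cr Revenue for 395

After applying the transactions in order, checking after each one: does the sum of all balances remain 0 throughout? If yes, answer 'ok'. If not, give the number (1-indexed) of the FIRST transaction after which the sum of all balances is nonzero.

After txn 1: dr=354 cr=354 sum_balances=0
After txn 2: dr=496 cr=496 sum_balances=0
After txn 3: dr=376 cr=376 sum_balances=0
After txn 4: dr=55 cr=55 sum_balances=0
After txn 5: dr=395 cr=395 sum_balances=0

Answer: ok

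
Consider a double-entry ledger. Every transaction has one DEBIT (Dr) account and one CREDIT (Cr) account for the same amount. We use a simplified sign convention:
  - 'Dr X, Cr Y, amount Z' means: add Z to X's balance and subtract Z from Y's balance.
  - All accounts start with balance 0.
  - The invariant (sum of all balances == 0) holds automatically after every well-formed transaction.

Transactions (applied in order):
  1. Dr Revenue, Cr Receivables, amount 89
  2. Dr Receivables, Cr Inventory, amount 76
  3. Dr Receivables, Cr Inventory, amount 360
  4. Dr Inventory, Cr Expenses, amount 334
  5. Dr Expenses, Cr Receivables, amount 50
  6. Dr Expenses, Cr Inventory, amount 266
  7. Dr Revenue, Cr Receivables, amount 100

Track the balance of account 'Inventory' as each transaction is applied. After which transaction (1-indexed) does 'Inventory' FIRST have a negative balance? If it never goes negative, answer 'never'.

After txn 1: Inventory=0
After txn 2: Inventory=-76

Answer: 2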